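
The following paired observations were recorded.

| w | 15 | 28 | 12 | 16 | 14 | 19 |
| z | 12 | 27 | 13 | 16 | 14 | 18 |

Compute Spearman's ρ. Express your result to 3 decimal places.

0.829

Rank w: 3, 6, 1, 4, 2, 5
Rank z: 1, 6, 2, 4, 3, 5
d = rank(w) − rank(z): 2, 0, -1, 0, -1, 0; Σd² = 6
ρ = 1 − 6Σd² / [n(n²−1)] = 1 − 6×6 / (6×35) = 1 − 36/210 ≈ 0.829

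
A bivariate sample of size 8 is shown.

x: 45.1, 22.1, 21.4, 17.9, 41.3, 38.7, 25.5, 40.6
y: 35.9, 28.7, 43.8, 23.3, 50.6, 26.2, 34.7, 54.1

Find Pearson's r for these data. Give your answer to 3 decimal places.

n = 8, Σx = 252.6, Σy = 297.3, Σx² = 8802.78, Σy² = 11951.53, Σxy = 9792.78
nΣxy − ΣxΣy = 78342.24 − 75097.98 = 3244.26
nΣx² − (Σx)² = 70422.24 − 63806.76 = 6615.48; nΣy² − (Σy)² = 95612.24 − 88387.29 = 7224.95
r = 3244.26 / √(6615.48 × 7224.95) = 3244.26 / 6913.5022 ≈ 0.469

0.469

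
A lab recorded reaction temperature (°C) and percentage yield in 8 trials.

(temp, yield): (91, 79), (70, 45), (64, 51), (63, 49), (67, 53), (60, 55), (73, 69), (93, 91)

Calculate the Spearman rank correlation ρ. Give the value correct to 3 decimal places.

0.619

Rank temp: 7, 5, 3, 2, 4, 1, 6, 8
Rank yield: 7, 1, 3, 2, 4, 5, 6, 8
d = rank(temp) − rank(yield): 0, 4, 0, 0, 0, -4, 0, 0; Σd² = 32
ρ = 1 − 6Σd² / [n(n²−1)] = 1 − 6×32 / (8×63) = 1 − 192/504 ≈ 0.619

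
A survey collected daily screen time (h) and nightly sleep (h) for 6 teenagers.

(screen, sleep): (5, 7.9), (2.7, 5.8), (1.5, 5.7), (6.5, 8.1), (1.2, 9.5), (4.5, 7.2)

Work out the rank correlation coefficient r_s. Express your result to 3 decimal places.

Rank screen: 5, 3, 2, 6, 1, 4
Rank sleep: 4, 2, 1, 5, 6, 3
d = rank(screen) − rank(sleep): 1, 1, 1, 1, -5, 1; Σd² = 30
ρ = 1 − 6Σd² / [n(n²−1)] = 1 − 6×30 / (6×35) = 1 − 180/210 ≈ 0.143

0.143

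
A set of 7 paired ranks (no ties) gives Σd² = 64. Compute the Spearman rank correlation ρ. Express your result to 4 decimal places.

ρ = 1 − 6Σd² / [n(n²−1)] = 1 − 6×64 / (7×48)
  = 1 − 384/336 = 1 − 1.14286 ≈ -0.1429

-0.1429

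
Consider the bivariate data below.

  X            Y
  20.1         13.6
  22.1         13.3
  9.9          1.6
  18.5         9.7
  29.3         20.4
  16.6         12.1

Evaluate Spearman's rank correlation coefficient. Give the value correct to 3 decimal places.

0.886

Rank X: 4, 5, 1, 3, 6, 2
Rank Y: 5, 4, 1, 2, 6, 3
d = rank(X) − rank(Y): -1, 1, 0, 1, 0, -1; Σd² = 4
ρ = 1 − 6Σd² / [n(n²−1)] = 1 − 6×4 / (6×35) = 1 − 24/210 ≈ 0.886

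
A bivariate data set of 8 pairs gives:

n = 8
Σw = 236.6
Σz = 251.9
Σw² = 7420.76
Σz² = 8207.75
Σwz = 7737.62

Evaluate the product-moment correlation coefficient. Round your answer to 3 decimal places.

0.842

r = (nΣwz − ΣwΣz) / √[(nΣw² − (Σw)²)(nΣz² − (Σz)²)]
Numerator: 8×7737.62 − 236.6×251.9 = 2301.42
Denominator: √[(59366.08 − 55979.56)(65662 − 63453.61)] = √[3386.52 × 2208.39] = 2734.7316
r = 2301.42 / 2734.7316 ≈ 0.842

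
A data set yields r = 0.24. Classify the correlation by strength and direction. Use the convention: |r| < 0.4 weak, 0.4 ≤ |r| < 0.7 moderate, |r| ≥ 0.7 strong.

r = 0.24 > 0 so the relationship is positive.
|r| = 0.24, which falls in the weak range.

weak positive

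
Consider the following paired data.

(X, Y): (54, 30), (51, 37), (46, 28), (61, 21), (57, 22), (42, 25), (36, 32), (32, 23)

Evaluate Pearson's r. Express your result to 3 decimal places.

-0.150

n = 8, ΣX = 379, ΣY = 218, ΣX² = 18687, ΣY² = 6156, ΣXY = 10268
nΣXY − ΣXΣY = 82144 − 82622 = -478
nΣX² − (ΣX)² = 149496 − 143641 = 5855; nΣY² − (ΣY)² = 49248 − 47524 = 1724
r = -478 / √(5855 × 1724) = -478 / 3177.1087 ≈ -0.150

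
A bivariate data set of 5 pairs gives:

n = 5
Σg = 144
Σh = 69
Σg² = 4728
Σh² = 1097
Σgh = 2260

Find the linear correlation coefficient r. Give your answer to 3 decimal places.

0.941

r = (nΣgh − ΣgΣh) / √[(nΣg² − (Σg)²)(nΣh² − (Σh)²)]
Numerator: 5×2260 − 144×69 = 1364
Denominator: √[(23640 − 20736)(5485 − 4761)] = √[2904 × 724] = 1449.9986
r = 1364 / 1449.9986 ≈ 0.941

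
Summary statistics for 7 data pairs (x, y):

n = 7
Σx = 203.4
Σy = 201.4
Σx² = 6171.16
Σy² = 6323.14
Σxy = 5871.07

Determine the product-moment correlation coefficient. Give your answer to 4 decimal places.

0.0511

r = (nΣxy − ΣxΣy) / √[(nΣx² − (Σx)²)(nΣy² − (Σy)²)]
Numerator: 7×5871.07 − 203.4×201.4 = 132.73
Denominator: √[(43198.12 − 41371.56)(44261.98 − 40561.96)] = √[1826.56 × 3700.02] = 2599.6747
r = 132.73 / 2599.6747 ≈ 0.0511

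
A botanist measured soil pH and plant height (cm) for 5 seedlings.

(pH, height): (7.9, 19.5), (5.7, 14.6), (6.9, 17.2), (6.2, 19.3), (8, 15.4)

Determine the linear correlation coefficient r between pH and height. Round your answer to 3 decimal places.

n = 5, Σx = 34.7, Σy = 86, Σx² = 244.95, Σy² = 1498.9, Σxy = 598.81
nΣxy − ΣxΣy = 2994.05 − 2984.2 = 9.85
nΣx² − (Σx)² = 1224.75 − 1204.09 = 20.66; nΣy² − (Σy)² = 7494.5 − 7396 = 98.5
r = 9.85 / √(20.66 × 98.5) = 9.85 / 45.1111 ≈ 0.218

0.218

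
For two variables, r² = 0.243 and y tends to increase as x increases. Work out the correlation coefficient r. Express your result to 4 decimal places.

0.4930

|r| = √0.243 = 0.4930
The association is positive, so r = 0.4930.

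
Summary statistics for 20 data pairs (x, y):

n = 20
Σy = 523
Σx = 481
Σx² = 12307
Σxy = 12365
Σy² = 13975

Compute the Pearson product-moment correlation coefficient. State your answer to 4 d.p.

-0.4538

r = (nΣxy − ΣxΣy) / √[(nΣx² − (Σx)²)(nΣy² − (Σy)²)]
Numerator: 20×12365 − 481×523 = -4263
Denominator: √[(246140 − 231361)(279500 − 273529)] = √[14779 × 5971] = 9393.9028
r = -4263 / 9393.9028 ≈ -0.4538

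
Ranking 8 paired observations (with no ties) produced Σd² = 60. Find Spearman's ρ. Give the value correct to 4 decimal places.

ρ = 1 − 6Σd² / [n(n²−1)] = 1 − 6×60 / (8×63)
  = 1 − 360/504 = 1 − 0.71429 ≈ 0.2857

0.2857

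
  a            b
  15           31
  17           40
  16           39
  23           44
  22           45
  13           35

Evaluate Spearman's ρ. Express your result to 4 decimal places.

Rank a: 2, 4, 3, 6, 5, 1
Rank b: 1, 4, 3, 5, 6, 2
d = rank(a) − rank(b): 1, 0, 0, 1, -1, -1; Σd² = 4
ρ = 1 − 6Σd² / [n(n²−1)] = 1 − 6×4 / (6×35) = 1 − 24/210 ≈ 0.8857

0.8857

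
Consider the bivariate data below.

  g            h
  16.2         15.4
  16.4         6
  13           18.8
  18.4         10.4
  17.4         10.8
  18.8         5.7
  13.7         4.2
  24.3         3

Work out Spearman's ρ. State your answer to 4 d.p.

-0.5714

Rank g: 3, 4, 1, 6, 5, 7, 2, 8
Rank h: 7, 4, 8, 5, 6, 3, 2, 1
d = rank(g) − rank(h): -4, 0, -7, 1, -1, 4, 0, 7; Σd² = 132
ρ = 1 − 6Σd² / [n(n²−1)] = 1 − 6×132 / (8×63) = 1 − 792/504 ≈ -0.5714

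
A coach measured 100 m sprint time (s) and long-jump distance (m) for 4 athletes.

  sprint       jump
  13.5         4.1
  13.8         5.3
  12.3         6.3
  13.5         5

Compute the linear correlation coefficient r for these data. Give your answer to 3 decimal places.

-0.725

n = 4, Σx = 53.1, Σy = 20.7, Σx² = 706.23, Σy² = 109.59, Σxy = 273.48
nΣxy − ΣxΣy = 1093.92 − 1099.17 = -5.25
nΣx² − (Σx)² = 2824.92 − 2819.61 = 5.31; nΣy² − (Σy)² = 438.36 − 428.49 = 9.87
r = -5.25 / √(5.31 × 9.87) = -5.25 / 7.2395 ≈ -0.725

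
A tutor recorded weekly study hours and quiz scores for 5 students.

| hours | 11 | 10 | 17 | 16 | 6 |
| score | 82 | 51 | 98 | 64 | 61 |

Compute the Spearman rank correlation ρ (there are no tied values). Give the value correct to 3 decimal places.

0.800

Rank hours: 3, 2, 5, 4, 1
Rank score: 4, 1, 5, 3, 2
d = rank(hours) − rank(score): -1, 1, 0, 1, -1; Σd² = 4
ρ = 1 − 6Σd² / [n(n²−1)] = 1 − 6×4 / (5×24) = 1 − 24/120 ≈ 0.800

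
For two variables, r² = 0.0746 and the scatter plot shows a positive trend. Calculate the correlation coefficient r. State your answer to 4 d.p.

0.2731

|r| = √0.0746 = 0.2731
The association is positive, so r = 0.2731.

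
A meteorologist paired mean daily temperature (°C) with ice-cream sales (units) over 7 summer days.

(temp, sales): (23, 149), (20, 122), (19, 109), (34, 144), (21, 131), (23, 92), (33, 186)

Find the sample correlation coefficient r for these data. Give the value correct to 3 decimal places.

0.691

n = 7, Σx = 173, Σy = 933, Σx² = 4505, Σy² = 129923, Σxy = 23839
nΣxy − ΣxΣy = 166873 − 161409 = 5464
nΣx² − (Σx)² = 31535 − 29929 = 1606; nΣy² − (Σy)² = 909461 − 870489 = 38972
r = 5464 / √(1606 × 38972) = 5464 / 7911.3230 ≈ 0.691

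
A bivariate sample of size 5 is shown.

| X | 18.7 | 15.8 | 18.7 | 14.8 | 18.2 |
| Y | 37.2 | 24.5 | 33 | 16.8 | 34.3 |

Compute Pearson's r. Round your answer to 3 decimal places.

n = 5, ΣX = 86.2, ΣY = 145.8, ΣX² = 1499.3, ΣY² = 4531.82, ΣXY = 2572.74
nΣXY − ΣXΣY = 12863.7 − 12567.96 = 295.74
nΣX² − (ΣX)² = 7496.5 − 7430.44 = 66.06; nΣY² − (ΣY)² = 22659.1 − 21257.64 = 1401.46
r = 295.74 / √(66.06 × 1401.46) = 295.74 / 304.2704 ≈ 0.972

0.972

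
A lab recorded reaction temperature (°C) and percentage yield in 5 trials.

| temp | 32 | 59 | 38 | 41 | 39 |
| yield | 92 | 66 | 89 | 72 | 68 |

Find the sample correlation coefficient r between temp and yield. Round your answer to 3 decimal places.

-0.710

n = 5, Σx = 209, Σy = 387, Σx² = 9151, Σy² = 30549, Σxy = 15824
nΣxy − ΣxΣy = 79120 − 80883 = -1763
nΣx² − (Σx)² = 45755 − 43681 = 2074; nΣy² − (Σy)² = 152745 − 149769 = 2976
r = -1763 / √(2074 × 2976) = -1763 / 2484.3961 ≈ -0.710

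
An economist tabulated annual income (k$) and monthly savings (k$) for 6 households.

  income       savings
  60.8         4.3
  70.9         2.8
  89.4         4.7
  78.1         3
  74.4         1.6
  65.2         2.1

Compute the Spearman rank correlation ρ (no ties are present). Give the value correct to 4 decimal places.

0.2571

Rank income: 1, 3, 6, 5, 4, 2
Rank savings: 5, 3, 6, 4, 1, 2
d = rank(income) − rank(savings): -4, 0, 0, 1, 3, 0; Σd² = 26
ρ = 1 − 6Σd² / [n(n²−1)] = 1 − 6×26 / (6×35) = 1 − 156/210 ≈ 0.2571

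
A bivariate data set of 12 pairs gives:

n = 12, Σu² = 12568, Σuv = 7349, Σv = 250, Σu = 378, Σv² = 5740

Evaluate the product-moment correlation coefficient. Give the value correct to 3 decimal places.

r = (nΣuv − ΣuΣv) / √[(nΣu² − (Σu)²)(nΣv² − (Σv)²)]
Numerator: 12×7349 − 378×250 = -6312
Denominator: √[(150816 − 142884)(68880 − 62500)] = √[7932 × 6380] = 7113.8007
r = -6312 / 7113.8007 ≈ -0.887

-0.887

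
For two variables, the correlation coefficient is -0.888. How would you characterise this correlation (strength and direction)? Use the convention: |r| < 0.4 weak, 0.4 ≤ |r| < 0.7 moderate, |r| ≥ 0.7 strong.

strong negative

r = -0.888 < 0 so the relationship is negative.
|r| = 0.888, which falls in the strong range.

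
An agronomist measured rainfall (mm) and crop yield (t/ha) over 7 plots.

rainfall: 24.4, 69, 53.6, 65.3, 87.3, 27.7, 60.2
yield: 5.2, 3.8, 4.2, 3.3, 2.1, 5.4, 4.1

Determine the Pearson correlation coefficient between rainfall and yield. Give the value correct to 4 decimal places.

-0.9596

n = 7, Σx = 387.5, Σy = 28.1, Σx² = 24506.03, Σy² = 120.39, Σxy = 1409.42
nΣxy − ΣxΣy = 9865.94 − 10888.75 = -1022.81
nΣx² − (Σx)² = 171542.21 − 150156.25 = 21385.96; nΣy² − (Σy)² = 842.73 − 789.61 = 53.12
r = -1022.81 / √(21385.96 × 53.12) = -1022.81 / 1065.8434 ≈ -0.9596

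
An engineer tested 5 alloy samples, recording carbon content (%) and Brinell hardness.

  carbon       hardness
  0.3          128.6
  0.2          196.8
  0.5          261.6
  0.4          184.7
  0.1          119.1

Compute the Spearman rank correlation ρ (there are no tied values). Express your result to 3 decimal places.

Rank carbon: 3, 2, 5, 4, 1
Rank hardness: 2, 4, 5, 3, 1
d = rank(carbon) − rank(hardness): 1, -2, 0, 1, 0; Σd² = 6
ρ = 1 − 6Σd² / [n(n²−1)] = 1 − 6×6 / (5×24) = 1 − 36/120 ≈ 0.700

0.700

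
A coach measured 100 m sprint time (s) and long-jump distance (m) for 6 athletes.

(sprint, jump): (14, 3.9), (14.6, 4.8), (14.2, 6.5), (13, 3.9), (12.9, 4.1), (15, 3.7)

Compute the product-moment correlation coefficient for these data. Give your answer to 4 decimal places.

n = 6, Σx = 83.7, Σy = 26.9, Σx² = 1171.21, Σy² = 126.21, Σxy = 376.07
nΣxy − ΣxΣy = 2256.42 − 2251.53 = 4.89
nΣx² − (Σx)² = 7027.26 − 7005.69 = 21.57; nΣy² − (Σy)² = 757.26 − 723.61 = 33.65
r = 4.89 / √(21.57 × 33.65) = 4.89 / 26.9412 ≈ 0.1815

0.1815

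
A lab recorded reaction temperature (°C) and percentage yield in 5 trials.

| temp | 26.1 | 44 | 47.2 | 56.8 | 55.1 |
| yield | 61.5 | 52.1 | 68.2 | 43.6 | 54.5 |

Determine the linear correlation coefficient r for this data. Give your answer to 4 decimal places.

-0.5114

n = 5, Σx = 229.2, Σy = 279.9, Σx² = 11107.3, Σy² = 16019.11, Σxy = 12596.02
nΣxy − ΣxΣy = 62980.1 − 64153.08 = -1172.98
nΣx² − (Σx)² = 55536.5 − 52532.64 = 3003.86; nΣy² − (Σy)² = 80095.55 − 78344.01 = 1751.54
r = -1172.98 / √(3003.86 × 1751.54) = -1172.98 / 2293.7700 ≈ -0.5114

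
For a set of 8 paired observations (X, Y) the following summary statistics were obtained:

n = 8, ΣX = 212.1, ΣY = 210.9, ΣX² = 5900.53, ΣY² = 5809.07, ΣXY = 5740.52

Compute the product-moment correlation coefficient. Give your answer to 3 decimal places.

0.567

r = (nΣXY − ΣXΣY) / √[(nΣX² − (ΣX)²)(nΣY² − (ΣY)²)]
Numerator: 8×5740.52 − 212.1×210.9 = 1192.27
Denominator: √[(47204.24 − 44986.41)(46472.56 − 44478.81)] = √[2217.83 × 1993.75] = 2102.8073
r = 1192.27 / 2102.8073 ≈ 0.567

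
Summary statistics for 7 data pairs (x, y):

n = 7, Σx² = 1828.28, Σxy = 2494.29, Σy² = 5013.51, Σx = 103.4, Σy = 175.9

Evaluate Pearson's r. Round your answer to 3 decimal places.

-0.246

r = (nΣxy − ΣxΣy) / √[(nΣx² − (Σx)²)(nΣy² − (Σy)²)]
Numerator: 7×2494.29 − 103.4×175.9 = -728.03
Denominator: √[(12797.96 − 10691.56)(35094.57 − 30940.81)] = √[2106.4 × 4153.76] = 2957.9520
r = -728.03 / 2957.9520 ≈ -0.246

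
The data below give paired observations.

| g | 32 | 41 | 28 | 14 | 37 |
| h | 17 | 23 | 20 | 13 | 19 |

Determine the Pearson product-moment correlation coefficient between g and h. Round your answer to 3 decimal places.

n = 5, Σg = 152, Σh = 92, Σg² = 5054, Σh² = 1748, Σgh = 2932
nΣgh − ΣgΣh = 14660 − 13984 = 676
nΣg² − (Σg)² = 25270 − 23104 = 2166; nΣh² − (Σh)² = 8740 − 8464 = 276
r = 676 / √(2166 × 276) = 676 / 773.1856 ≈ 0.874

0.874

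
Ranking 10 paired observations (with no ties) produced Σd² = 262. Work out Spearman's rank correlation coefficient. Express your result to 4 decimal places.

-0.5879

ρ = 1 − 6Σd² / [n(n²−1)] = 1 − 6×262 / (10×99)
  = 1 − 1572/990 = 1 − 1.58788 ≈ -0.5879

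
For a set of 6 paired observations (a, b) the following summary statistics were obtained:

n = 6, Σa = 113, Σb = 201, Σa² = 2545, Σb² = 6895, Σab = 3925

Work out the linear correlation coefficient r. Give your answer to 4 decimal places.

0.5377

r = (nΣab − ΣaΣb) / √[(nΣa² − (Σa)²)(nΣb² − (Σb)²)]
Numerator: 6×3925 − 113×201 = 837
Denominator: √[(15270 − 12769)(41370 − 40401)] = √[2501 × 969] = 1556.7495
r = 837 / 1556.7495 ≈ 0.5377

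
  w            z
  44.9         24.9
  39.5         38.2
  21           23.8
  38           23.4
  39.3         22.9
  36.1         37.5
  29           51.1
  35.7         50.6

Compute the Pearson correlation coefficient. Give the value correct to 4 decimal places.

-0.1534

n = 8, Σw = 283.5, Σz = 272.4, Σw² = 10424.45, Σz² = 10295.48, Σwz = 9557.95
nΣwz − ΣwΣz = 76463.6 − 77225.4 = -761.8
nΣw² − (Σw)² = 83395.6 − 80372.25 = 3023.35; nΣz² − (Σz)² = 82363.84 − 74201.76 = 8162.08
r = -761.8 / √(3023.35 × 8162.08) = -761.8 / 4967.5773 ≈ -0.1534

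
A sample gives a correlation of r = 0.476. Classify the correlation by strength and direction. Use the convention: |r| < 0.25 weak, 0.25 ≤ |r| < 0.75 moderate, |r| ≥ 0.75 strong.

moderate positive

r = 0.476 > 0 so the relationship is positive.
|r| = 0.476, which falls in the moderate range.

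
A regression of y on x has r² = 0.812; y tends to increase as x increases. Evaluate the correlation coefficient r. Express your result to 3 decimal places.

|r| = √0.812 = 0.901
The association is positive, so r = 0.901.

0.901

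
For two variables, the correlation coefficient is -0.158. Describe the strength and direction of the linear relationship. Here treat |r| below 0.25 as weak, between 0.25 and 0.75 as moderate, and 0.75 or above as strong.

r = -0.158 < 0 so the relationship is negative.
|r| = 0.158, which falls in the weak range.

weak negative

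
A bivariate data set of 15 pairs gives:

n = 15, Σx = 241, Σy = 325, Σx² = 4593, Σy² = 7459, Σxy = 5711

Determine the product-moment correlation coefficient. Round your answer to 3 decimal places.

0.892

r = (nΣxy − ΣxΣy) / √[(nΣx² − (Σx)²)(nΣy² − (Σy)²)]
Numerator: 15×5711 − 241×325 = 7340
Denominator: √[(68895 − 58081)(111885 − 105625)] = √[10814 × 6260] = 8227.7360
r = 7340 / 8227.7360 ≈ 0.892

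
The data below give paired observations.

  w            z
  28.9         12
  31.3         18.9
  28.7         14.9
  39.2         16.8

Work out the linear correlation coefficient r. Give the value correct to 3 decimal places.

n = 4, Σw = 128.1, Σz = 62.6, Σw² = 4175.23, Σz² = 1005.46, Σwz = 2024.56
nΣwz − ΣwΣz = 8098.24 − 8019.06 = 79.18
nΣw² − (Σw)² = 16700.92 − 16409.61 = 291.31; nΣz² − (Σz)² = 4021.84 − 3918.76 = 103.08
r = 79.18 / √(291.31 × 103.08) = 79.18 / 173.2866 ≈ 0.457

0.457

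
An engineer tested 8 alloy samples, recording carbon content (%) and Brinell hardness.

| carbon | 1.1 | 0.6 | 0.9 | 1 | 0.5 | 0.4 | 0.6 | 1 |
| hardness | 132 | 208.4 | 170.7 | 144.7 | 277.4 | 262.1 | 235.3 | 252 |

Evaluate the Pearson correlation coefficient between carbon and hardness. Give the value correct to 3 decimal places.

n = 8, Σx = 6.1, Σy = 1682.6, Σx² = 5.15, Σy² = 375448.4, Σxy = 1205.29
nΣxy − ΣxΣy = 9642.32 − 10263.86 = -621.54
nΣx² − (Σx)² = 41.2 − 37.21 = 3.99; nΣy² − (Σy)² = 3003587.2 − 2831142.76 = 172444.44
r = -621.54 / √(3.99 × 172444.44) = -621.54 / 829.4898 ≈ -0.749

-0.749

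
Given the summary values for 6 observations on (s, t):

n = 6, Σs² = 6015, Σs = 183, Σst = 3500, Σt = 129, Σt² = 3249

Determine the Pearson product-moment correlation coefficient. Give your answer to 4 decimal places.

r = (nΣst − ΣsΣt) / √[(nΣs² − (Σs)²)(nΣt² − (Σt)²)]
Numerator: 6×3500 − 183×129 = -2607
Denominator: √[(36090 − 33489)(19494 − 16641)] = √[2601 × 2853] = 2724.0876
r = -2607 / 2724.0876 ≈ -0.9570

-0.9570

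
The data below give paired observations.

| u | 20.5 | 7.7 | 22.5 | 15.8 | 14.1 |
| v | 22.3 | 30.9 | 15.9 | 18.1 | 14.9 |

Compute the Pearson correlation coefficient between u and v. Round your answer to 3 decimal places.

n = 5, Σu = 80.6, Σv = 102.1, Σu² = 1434.24, Σv² = 2254.53, Σuv = 1548.9
nΣuv − ΣuΣv = 7744.5 − 8229.26 = -484.76
nΣu² − (Σu)² = 7171.2 − 6496.36 = 674.84; nΣv² − (Σv)² = 11272.65 − 10424.41 = 848.24
r = -484.76 / √(674.84 × 848.24) = -484.76 / 756.5886 ≈ -0.641

-0.641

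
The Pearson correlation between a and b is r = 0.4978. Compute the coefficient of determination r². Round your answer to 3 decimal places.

0.248

r² = (0.4978)² = 0.248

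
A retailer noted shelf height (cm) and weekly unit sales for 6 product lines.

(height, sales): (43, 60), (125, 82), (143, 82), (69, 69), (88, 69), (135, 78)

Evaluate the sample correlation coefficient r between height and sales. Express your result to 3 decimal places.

0.962

n = 6, Σx = 603, Σy = 440, Σx² = 68653, Σy² = 32654, Σxy = 45919
nΣxy − ΣxΣy = 275514 − 265320 = 10194
nΣx² − (Σx)² = 411918 − 363609 = 48309; nΣy² − (Σy)² = 195924 − 193600 = 2324
r = 10194 / √(48309 × 2324) = 10194 / 10595.7593 ≈ 0.962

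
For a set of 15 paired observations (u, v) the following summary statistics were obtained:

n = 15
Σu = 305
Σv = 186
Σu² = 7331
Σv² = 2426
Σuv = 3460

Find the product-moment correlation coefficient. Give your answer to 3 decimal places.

r = (nΣuv − ΣuΣv) / √[(nΣu² − (Σu)²)(nΣv² − (Σv)²)]
Numerator: 15×3460 − 305×186 = -4830
Denominator: √[(109965 − 93025)(36390 − 34596)] = √[16940 × 1794] = 5512.7452
r = -4830 / 5512.7452 ≈ -0.876

-0.876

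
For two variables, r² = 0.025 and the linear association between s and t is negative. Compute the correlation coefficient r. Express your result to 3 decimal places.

-0.158

|r| = √0.025 = 0.158
The association is negative, so r = −0.158.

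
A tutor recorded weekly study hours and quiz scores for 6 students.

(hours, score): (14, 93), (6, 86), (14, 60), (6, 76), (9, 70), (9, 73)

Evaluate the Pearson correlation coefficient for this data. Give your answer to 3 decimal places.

n = 6, Σx = 58, Σy = 458, Σx² = 626, Σy² = 35650, Σxy = 4401
nΣxy − ΣxΣy = 26406 − 26564 = -158
nΣx² − (Σx)² = 3756 − 3364 = 392; nΣy² − (Σy)² = 213900 − 209764 = 4136
r = -158 / √(392 × 4136) = -158 / 1273.3075 ≈ -0.124

-0.124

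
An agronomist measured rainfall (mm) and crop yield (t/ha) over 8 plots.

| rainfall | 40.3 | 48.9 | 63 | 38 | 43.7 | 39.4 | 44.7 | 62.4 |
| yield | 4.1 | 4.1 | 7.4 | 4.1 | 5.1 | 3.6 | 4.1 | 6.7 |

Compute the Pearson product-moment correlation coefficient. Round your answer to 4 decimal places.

0.9184

n = 8, Σx = 380.4, Σy = 39.2, Σx² = 18782.2, Σy² = 205.86, Σxy = 1953.78
nΣxy − ΣxΣy = 15630.24 − 14911.68 = 718.56
nΣx² − (Σx)² = 150257.6 − 144704.16 = 5553.44; nΣy² − (Σy)² = 1646.88 − 1536.64 = 110.24
r = 718.56 / √(5553.44 × 110.24) = 718.56 / 782.4393 ≈ 0.9184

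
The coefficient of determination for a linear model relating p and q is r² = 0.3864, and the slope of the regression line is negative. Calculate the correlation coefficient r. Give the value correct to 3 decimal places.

-0.622

|r| = √0.3864 = 0.622
The association is negative, so r = −0.622.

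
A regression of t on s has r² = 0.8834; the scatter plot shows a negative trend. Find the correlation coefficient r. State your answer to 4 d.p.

|r| = √0.8834 = 0.9399
The association is negative, so r = −0.9399.

-0.9399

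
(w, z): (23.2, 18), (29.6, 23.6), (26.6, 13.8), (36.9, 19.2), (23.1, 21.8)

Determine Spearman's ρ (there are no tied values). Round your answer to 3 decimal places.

0.100

Rank w: 2, 4, 3, 5, 1
Rank z: 2, 5, 1, 3, 4
d = rank(w) − rank(z): 0, -1, 2, 2, -3; Σd² = 18
ρ = 1 − 6Σd² / [n(n²−1)] = 1 − 6×18 / (5×24) = 1 − 108/120 ≈ 0.100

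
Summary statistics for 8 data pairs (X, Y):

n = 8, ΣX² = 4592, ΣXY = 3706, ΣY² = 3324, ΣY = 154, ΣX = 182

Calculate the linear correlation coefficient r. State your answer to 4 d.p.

0.5026

r = (nΣXY − ΣXΣY) / √[(nΣX² − (ΣX)²)(nΣY² − (ΣY)²)]
Numerator: 8×3706 − 182×154 = 1620
Denominator: √[(36736 − 33124)(26592 − 23716)] = √[3612 × 2876] = 3223.0594
r = 1620 / 3223.0594 ≈ 0.5026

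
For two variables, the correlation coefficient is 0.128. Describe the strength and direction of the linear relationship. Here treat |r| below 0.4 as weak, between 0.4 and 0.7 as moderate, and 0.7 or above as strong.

weak positive

r = 0.128 > 0 so the relationship is positive.
|r| = 0.128, which falls in the weak range.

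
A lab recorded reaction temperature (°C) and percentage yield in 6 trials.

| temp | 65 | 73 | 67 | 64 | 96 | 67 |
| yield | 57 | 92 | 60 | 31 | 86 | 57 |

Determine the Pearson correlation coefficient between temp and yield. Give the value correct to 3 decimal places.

0.683

n = 6, Σx = 432, Σy = 383, Σx² = 31844, Σy² = 26919, Σxy = 28500
nΣxy − ΣxΣy = 171000 − 165456 = 5544
nΣx² − (Σx)² = 191064 − 186624 = 4440; nΣy² − (Σy)² = 161514 − 146689 = 14825
r = 5544 / √(4440 × 14825) = 5544 / 8113.1375 ≈ 0.683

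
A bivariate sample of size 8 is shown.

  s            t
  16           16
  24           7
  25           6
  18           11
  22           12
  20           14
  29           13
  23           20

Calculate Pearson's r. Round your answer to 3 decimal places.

n = 8, Σs = 177, Σt = 99, Σs² = 4035, Σt² = 1371, Σst = 2153
nΣst − ΣsΣt = 17224 − 17523 = -299
nΣs² − (Σs)² = 32280 − 31329 = 951; nΣt² − (Σt)² = 10968 − 9801 = 1167
r = -299 / √(951 × 1167) = -299 / 1053.4785 ≈ -0.284

-0.284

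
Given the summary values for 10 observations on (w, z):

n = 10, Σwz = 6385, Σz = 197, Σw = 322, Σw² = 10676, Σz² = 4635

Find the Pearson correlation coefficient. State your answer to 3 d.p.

r = (nΣwz − ΣwΣz) / √[(nΣw² − (Σw)²)(nΣz² − (Σz)²)]
Numerator: 10×6385 − 322×197 = 416
Denominator: √[(106760 − 103684)(46350 − 38809)] = √[3076 × 7541] = 4816.2346
r = 416 / 4816.2346 ≈ 0.086

0.086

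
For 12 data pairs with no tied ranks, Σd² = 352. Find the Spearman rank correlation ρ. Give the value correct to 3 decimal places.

ρ = 1 − 6Σd² / [n(n²−1)] = 1 − 6×352 / (12×143)
  = 1 − 2112/1716 = 1 − 1.2308 ≈ -0.231

-0.231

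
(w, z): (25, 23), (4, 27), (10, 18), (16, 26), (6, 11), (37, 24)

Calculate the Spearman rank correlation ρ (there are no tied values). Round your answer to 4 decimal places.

Rank w: 5, 1, 3, 4, 2, 6
Rank z: 3, 6, 2, 5, 1, 4
d = rank(w) − rank(z): 2, -5, 1, -1, 1, 2; Σd² = 36
ρ = 1 − 6Σd² / [n(n²−1)] = 1 − 6×36 / (6×35) = 1 − 216/210 ≈ -0.0286

-0.0286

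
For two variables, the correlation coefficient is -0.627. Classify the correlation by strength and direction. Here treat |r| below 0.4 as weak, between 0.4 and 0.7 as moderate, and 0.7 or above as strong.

r = -0.627 < 0 so the relationship is negative.
|r| = 0.627, which falls in the moderate range.

moderate negative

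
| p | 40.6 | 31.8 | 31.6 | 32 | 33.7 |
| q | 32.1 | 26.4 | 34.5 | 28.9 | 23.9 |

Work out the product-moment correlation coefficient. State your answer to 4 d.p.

0.2271

n = 5, Σp = 169.7, Σq = 145.8, Σp² = 5817.85, Σq² = 4324.04, Σpq = 4963.21
nΣpq − ΣpΣq = 24816.05 − 24742.26 = 73.79
nΣp² − (Σp)² = 29089.25 − 28798.09 = 291.16; nΣq² − (Σq)² = 21620.2 − 21257.64 = 362.56
r = 73.79 / √(291.16 × 362.56) = 73.79 / 324.9046 ≈ 0.2271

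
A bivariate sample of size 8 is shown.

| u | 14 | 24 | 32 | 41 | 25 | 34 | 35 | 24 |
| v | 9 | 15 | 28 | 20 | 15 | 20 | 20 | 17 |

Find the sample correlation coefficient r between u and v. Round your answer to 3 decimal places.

0.743

n = 8, Σu = 229, Σv = 144, Σu² = 7059, Σv² = 2804, Σuv = 4365
nΣuv − ΣuΣv = 34920 − 32976 = 1944
nΣu² − (Σu)² = 56472 − 52441 = 4031; nΣv² − (Σv)² = 22432 − 20736 = 1696
r = 1944 / √(4031 × 1696) = 1944 / 2614.6847 ≈ 0.743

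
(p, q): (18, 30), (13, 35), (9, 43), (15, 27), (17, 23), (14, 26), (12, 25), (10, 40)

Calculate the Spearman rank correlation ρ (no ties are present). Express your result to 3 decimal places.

-0.571

Rank p: 8, 4, 1, 6, 7, 5, 3, 2
Rank q: 5, 6, 8, 4, 1, 3, 2, 7
d = rank(p) − rank(q): 3, -2, -7, 2, 6, 2, 1, -5; Σd² = 132
ρ = 1 − 6Σd² / [n(n²−1)] = 1 − 6×132 / (8×63) = 1 − 792/504 ≈ -0.571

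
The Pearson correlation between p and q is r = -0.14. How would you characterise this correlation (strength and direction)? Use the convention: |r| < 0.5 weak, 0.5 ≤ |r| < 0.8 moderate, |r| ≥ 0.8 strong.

r = -0.14 < 0 so the relationship is negative.
|r| = 0.14, which falls in the weak range.

weak negative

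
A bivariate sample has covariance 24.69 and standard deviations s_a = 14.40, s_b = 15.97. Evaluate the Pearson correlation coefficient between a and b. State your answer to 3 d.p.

0.107

r = Cov(a,b) / (s_a · s_b) = 24.69 / (14.40 × 15.97)
  = 24.69 / 229.9680 ≈ 0.107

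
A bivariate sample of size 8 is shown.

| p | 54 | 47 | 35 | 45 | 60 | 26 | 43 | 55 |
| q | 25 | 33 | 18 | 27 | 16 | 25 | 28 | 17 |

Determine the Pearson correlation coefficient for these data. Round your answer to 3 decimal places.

n = 8, Σp = 365, Σq = 189, Σp² = 17525, Σq² = 4721, Σpq = 8495
nΣpq − ΣpΣq = 67960 − 68985 = -1025
nΣp² − (Σp)² = 140200 − 133225 = 6975; nΣq² − (Σq)² = 37768 − 35721 = 2047
r = -1025 / √(6975 × 2047) = -1025 / 3778.6009 ≈ -0.271

-0.271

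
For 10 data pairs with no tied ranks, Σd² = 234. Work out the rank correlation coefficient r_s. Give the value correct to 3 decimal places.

ρ = 1 − 6Σd² / [n(n²−1)] = 1 − 6×234 / (10×99)
  = 1 − 1404/990 = 1 − 1.4182 ≈ -0.418

-0.418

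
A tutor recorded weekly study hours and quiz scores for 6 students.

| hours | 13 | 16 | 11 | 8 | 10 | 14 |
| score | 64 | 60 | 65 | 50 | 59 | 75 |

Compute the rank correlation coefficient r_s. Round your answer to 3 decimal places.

Rank hours: 4, 6, 3, 1, 2, 5
Rank score: 4, 3, 5, 1, 2, 6
d = rank(hours) − rank(score): 0, 3, -2, 0, 0, -1; Σd² = 14
ρ = 1 − 6Σd² / [n(n²−1)] = 1 − 6×14 / (6×35) = 1 − 84/210 ≈ 0.600

0.600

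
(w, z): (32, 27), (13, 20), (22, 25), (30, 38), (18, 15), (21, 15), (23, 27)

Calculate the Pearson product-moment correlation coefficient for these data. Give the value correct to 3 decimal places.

n = 7, Σw = 159, Σz = 167, Σw² = 3871, Σz² = 4377, Σwz = 4020
nΣwz − ΣwΣz = 28140 − 26553 = 1587
nΣw² − (Σw)² = 27097 − 25281 = 1816; nΣz² − (Σz)² = 30639 − 27889 = 2750
r = 1587 / √(1816 × 2750) = 1587 / 2234.7259 ≈ 0.710

0.710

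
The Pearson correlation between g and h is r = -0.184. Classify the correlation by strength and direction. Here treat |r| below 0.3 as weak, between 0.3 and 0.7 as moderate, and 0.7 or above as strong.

weak negative

r = -0.184 < 0 so the relationship is negative.
|r| = 0.184, which falls in the weak range.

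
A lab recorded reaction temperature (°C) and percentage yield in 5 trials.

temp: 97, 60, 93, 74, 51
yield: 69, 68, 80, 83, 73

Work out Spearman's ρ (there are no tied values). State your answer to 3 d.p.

Rank temp: 5, 2, 4, 3, 1
Rank yield: 2, 1, 4, 5, 3
d = rank(temp) − rank(yield): 3, 1, 0, -2, -2; Σd² = 18
ρ = 1 − 6Σd² / [n(n²−1)] = 1 − 6×18 / (5×24) = 1 − 108/120 ≈ 0.100

0.100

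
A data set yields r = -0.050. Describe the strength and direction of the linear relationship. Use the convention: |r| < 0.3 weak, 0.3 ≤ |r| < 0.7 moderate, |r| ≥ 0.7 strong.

weak negative

r = -0.050 < 0 so the relationship is negative.
|r| = 0.050, which falls in the weak range.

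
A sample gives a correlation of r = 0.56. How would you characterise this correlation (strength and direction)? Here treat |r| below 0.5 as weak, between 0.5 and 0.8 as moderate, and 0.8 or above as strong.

r = 0.56 > 0 so the relationship is positive.
|r| = 0.56, which falls in the moderate range.

moderate positive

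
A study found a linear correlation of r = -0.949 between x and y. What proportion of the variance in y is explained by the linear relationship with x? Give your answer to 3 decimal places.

r² = (-0.949)² = 0.901

0.901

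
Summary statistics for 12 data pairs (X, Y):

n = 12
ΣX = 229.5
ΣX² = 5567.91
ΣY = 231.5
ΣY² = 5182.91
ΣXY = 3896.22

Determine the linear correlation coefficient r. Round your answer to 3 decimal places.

r = (nΣXY − ΣXΣY) / √[(nΣX² − (ΣX)²)(nΣY² − (ΣY)²)]
Numerator: 12×3896.22 − 229.5×231.5 = -6374.61
Denominator: √[(66814.92 − 52670.25)(62194.92 − 53592.25)] = √[14144.67 × 8602.67] = 11030.9532
r = -6374.61 / 11030.9532 ≈ -0.578

-0.578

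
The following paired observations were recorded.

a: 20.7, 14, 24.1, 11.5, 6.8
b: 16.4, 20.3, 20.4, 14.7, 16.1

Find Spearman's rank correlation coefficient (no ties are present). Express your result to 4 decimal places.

0.8000

Rank a: 4, 3, 5, 2, 1
Rank b: 3, 4, 5, 1, 2
d = rank(a) − rank(b): 1, -1, 0, 1, -1; Σd² = 4
ρ = 1 − 6Σd² / [n(n²−1)] = 1 − 6×4 / (5×24) = 1 − 24/120 ≈ 0.8000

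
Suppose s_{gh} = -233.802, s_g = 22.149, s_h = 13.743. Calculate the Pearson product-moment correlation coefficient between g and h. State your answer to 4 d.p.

-0.7681

r = Cov(g,h) / (s_g · s_h) = -233.802 / (22.149 × 13.743)
  = -233.802 / 304.3937 ≈ -0.7681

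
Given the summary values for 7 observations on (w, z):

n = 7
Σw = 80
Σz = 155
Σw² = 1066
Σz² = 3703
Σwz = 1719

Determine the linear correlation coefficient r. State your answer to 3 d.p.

-0.259

r = (nΣwz − ΣwΣz) / √[(nΣw² − (Σw)²)(nΣz² − (Σz)²)]
Numerator: 7×1719 − 80×155 = -367
Denominator: √[(7462 − 6400)(25921 − 24025)] = √[1062 × 1896] = 1418.9968
r = -367 / 1418.9968 ≈ -0.259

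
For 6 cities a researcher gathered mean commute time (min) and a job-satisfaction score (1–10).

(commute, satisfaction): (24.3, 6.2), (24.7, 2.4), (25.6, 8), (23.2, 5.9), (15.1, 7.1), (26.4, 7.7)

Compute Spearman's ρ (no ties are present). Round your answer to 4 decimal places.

Rank commute: 3, 4, 5, 2, 1, 6
Rank satisfaction: 3, 1, 6, 2, 4, 5
d = rank(commute) − rank(satisfaction): 0, 3, -1, 0, -3, 1; Σd² = 20
ρ = 1 − 6Σd² / [n(n²−1)] = 1 − 6×20 / (6×35) = 1 − 120/210 ≈ 0.4286

0.4286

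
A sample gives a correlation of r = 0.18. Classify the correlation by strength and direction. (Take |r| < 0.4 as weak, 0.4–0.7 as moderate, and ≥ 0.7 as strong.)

weak positive

r = 0.18 > 0 so the relationship is positive.
|r| = 0.18, which falls in the weak range.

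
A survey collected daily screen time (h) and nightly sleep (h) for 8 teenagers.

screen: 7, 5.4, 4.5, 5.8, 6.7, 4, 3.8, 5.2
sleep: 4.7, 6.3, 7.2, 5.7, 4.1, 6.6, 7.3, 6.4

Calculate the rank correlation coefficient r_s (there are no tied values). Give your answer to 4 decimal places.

Rank screen: 8, 5, 3, 6, 7, 2, 1, 4
Rank sleep: 2, 4, 7, 3, 1, 6, 8, 5
d = rank(screen) − rank(sleep): 6, 1, -4, 3, 6, -4, -7, -1; Σd² = 164
ρ = 1 − 6Σd² / [n(n²−1)] = 1 − 6×164 / (8×63) = 1 − 984/504 ≈ -0.9524

-0.9524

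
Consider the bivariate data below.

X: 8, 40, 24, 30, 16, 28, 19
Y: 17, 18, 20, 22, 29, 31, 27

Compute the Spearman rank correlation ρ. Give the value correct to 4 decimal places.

0.0357

Rank X: 1, 7, 4, 6, 2, 5, 3
Rank Y: 1, 2, 3, 4, 6, 7, 5
d = rank(X) − rank(Y): 0, 5, 1, 2, -4, -2, -2; Σd² = 54
ρ = 1 − 6Σd² / [n(n²−1)] = 1 − 6×54 / (7×48) = 1 − 324/336 ≈ 0.0357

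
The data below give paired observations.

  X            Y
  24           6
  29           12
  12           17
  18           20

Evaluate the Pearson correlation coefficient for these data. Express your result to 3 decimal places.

n = 4, ΣX = 83, ΣY = 55, ΣX² = 1885, ΣY² = 869, ΣXY = 1056
nΣXY − ΣXΣY = 4224 − 4565 = -341
nΣX² − (ΣX)² = 7540 − 6889 = 651; nΣY² − (ΣY)² = 3476 − 3025 = 451
r = -341 / √(651 × 451) = -341 / 541.8496 ≈ -0.629

-0.629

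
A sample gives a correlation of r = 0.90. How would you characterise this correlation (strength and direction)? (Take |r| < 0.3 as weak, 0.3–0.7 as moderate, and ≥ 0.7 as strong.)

strong positive

r = 0.90 > 0 so the relationship is positive.
|r| = 0.90, which falls in the strong range.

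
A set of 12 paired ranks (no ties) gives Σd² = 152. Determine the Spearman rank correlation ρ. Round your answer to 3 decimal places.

0.469

ρ = 1 − 6Σd² / [n(n²−1)] = 1 − 6×152 / (12×143)
  = 1 − 912/1716 = 1 − 0.5315 ≈ 0.469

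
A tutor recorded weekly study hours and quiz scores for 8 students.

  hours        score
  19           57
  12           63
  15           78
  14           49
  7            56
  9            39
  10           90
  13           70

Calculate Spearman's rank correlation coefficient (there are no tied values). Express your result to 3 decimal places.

0.238

Rank hours: 8, 4, 7, 6, 1, 2, 3, 5
Rank score: 4, 5, 7, 2, 3, 1, 8, 6
d = rank(hours) − rank(score): 4, -1, 0, 4, -2, 1, -5, -1; Σd² = 64
ρ = 1 − 6Σd² / [n(n²−1)] = 1 − 6×64 / (8×63) = 1 − 384/504 ≈ 0.238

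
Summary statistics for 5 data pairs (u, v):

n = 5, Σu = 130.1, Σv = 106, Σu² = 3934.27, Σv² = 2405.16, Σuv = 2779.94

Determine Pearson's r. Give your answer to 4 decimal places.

r = (nΣuv − ΣuΣv) / √[(nΣu² − (Σu)²)(nΣv² − (Σv)²)]
Numerator: 5×2779.94 − 130.1×106 = 109.1
Denominator: √[(19671.35 − 16926.01)(12025.8 − 11236)] = √[2745.34 × 789.8] = 1472.5045
r = 109.1 / 1472.5045 ≈ 0.0741

0.0741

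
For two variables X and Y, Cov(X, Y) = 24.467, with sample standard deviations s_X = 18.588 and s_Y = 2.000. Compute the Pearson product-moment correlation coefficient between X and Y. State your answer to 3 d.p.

0.658

r = Cov(X,Y) / (s_X · s_Y) = 24.467 / (18.588 × 2.000)
  = 24.467 / 37.1760 ≈ 0.658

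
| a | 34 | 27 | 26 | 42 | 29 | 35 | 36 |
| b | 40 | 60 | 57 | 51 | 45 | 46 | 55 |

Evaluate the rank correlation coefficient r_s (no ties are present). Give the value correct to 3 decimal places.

Rank a: 4, 2, 1, 7, 3, 5, 6
Rank b: 1, 7, 6, 4, 2, 3, 5
d = rank(a) − rank(b): 3, -5, -5, 3, 1, 2, 1; Σd² = 74
ρ = 1 − 6Σd² / [n(n²−1)] = 1 − 6×74 / (7×48) = 1 − 444/336 ≈ -0.321

-0.321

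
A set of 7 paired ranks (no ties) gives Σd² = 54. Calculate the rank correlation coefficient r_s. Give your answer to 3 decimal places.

ρ = 1 − 6Σd² / [n(n²−1)] = 1 − 6×54 / (7×48)
  = 1 − 324/336 = 1 − 0.9643 ≈ 0.036

0.036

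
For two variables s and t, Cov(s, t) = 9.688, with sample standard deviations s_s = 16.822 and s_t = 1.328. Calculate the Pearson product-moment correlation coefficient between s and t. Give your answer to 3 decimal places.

r = Cov(s,t) / (s_s · s_t) = 9.688 / (16.822 × 1.328)
  = 9.688 / 22.3396 ≈ 0.434

0.434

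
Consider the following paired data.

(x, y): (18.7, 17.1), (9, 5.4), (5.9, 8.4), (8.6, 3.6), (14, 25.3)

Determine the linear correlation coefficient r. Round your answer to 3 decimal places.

0.708

n = 5, Σx = 56.2, Σy = 59.8, Σx² = 735.46, Σy² = 1045.18, Σxy = 803.09
nΣxy − ΣxΣy = 4015.45 − 3360.76 = 654.69
nΣx² − (Σx)² = 3677.3 − 3158.44 = 518.86; nΣy² − (Σy)² = 5225.9 − 3576.04 = 1649.86
r = 654.69 / √(518.86 × 1649.86) = 654.69 / 925.2277 ≈ 0.708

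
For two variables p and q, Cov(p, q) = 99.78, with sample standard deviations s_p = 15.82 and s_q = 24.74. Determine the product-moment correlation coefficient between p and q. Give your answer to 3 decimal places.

0.255

r = Cov(p,q) / (s_p · s_q) = 99.78 / (15.82 × 24.74)
  = 99.78 / 391.3868 ≈ 0.255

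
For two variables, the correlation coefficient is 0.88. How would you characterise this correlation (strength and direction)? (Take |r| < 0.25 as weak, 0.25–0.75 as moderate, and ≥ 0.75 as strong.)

strong positive

r = 0.88 > 0 so the relationship is positive.
|r| = 0.88, which falls in the strong range.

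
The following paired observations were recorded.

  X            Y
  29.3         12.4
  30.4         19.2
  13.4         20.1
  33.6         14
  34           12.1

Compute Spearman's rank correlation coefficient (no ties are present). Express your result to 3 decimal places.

-0.700

Rank X: 2, 3, 1, 4, 5
Rank Y: 2, 4, 5, 3, 1
d = rank(X) − rank(Y): 0, -1, -4, 1, 4; Σd² = 34
ρ = 1 − 6Σd² / [n(n²−1)] = 1 − 6×34 / (5×24) = 1 − 204/120 ≈ -0.700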